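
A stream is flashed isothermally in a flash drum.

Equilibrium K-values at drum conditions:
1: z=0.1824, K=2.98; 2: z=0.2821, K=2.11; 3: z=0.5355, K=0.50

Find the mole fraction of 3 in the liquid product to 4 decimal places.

x_3 = 0.7368

Material balance + equilibrium reduce to Σ zᵢ(Kᵢ−1)/(1+V/F(Kᵢ−1)) = 0.
g(0) = ΣzᵢKᵢ − 1 = 0.4065 and g(1) = 1 − Σzᵢ/Kᵢ = -0.2659, so a root lies in (0, 1).
Newton–Raphson from V/F = 0.5:
  V/F = 0.5000: g = 0.02585, g' = -0.5623 → V/F = 0.5460
  V/F = 0.5460: g = 0.00023, g' = -0.5532 → V/F = 0.5464
Converged at V/F = 0.5464.
Compositions from xᵢ = zᵢ/(1+V/F(Kᵢ−1)), yᵢ = Kᵢxᵢ:
  1: x = 0.0876, y = 0.2611
  2: x = 0.1756, y = 0.3705
  3: x = 0.7368, y = 0.3684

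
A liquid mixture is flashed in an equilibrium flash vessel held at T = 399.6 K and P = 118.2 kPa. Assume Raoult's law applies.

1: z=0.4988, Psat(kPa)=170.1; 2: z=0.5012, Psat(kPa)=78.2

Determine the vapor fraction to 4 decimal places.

ψ = 0.3325

Raoult's law: Kᵢ = Pᵢˢᵃᵗ/P = Pᵢˢᵃᵗ/118.2.
  K_1 = 170.1/118.2 = 1.439086, K_2 = 78.2/118.2 = 0.661591
Let ψ = V/F and solve Σ zᵢ(Kᵢ−1)/(1+ψ(Kᵢ−1)) = 0.
g(0) = ΣzᵢKᵢ − 1 = 0.0494 and g(1) = 1 − Σzᵢ/Kᵢ = -0.1042, so a root lies in (0, 1).
Binary case is linear: z₁(K₁−1)(1+ψ(K₂−1)) + z₂(K₂−1)(1+ψ(K₁−1)) = 0
⇒ ψ = [z₁(K₁−1)+z₂(K₂−1)] / [−(K₁−1)(K₂−1)] = 0.04941/0.14859 = 0.3325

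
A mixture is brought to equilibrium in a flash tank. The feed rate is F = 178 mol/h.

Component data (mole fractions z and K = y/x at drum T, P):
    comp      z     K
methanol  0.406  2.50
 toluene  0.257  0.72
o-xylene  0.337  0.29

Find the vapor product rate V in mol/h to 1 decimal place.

Rachford–Rice: g(β) = Σ zᵢ(Kᵢ−1)/(1+β(Kᵢ−1)) = 0.
Check two-phase: ΣzᵢKᵢ = 1.298 > 1 and Σzᵢ/Kᵢ = 1.681 > 1, so g(0) = 0.298 > 0 and g(1) = -0.681 < 0.
Iterate (Newton) starting at β = 0.5:
  β = 0.500: g = -0.1066, g' = -0.734 → β = 0.355
  β = 0.355: g = -0.0022, g' = -0.718 → β = 0.352
Converged at β = 0.352.
Then V = β·F = 0.3516·178 = 62.6 mol/h and L = F − V = 115.4 mol/h.

V = 62.6 mol/h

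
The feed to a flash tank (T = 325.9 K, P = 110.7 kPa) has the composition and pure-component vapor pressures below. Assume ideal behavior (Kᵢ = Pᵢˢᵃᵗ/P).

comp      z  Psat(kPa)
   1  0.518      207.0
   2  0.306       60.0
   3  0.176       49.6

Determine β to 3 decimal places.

Raoult's law: Kᵢ = Pᵢˢᵃᵗ/P = Pᵢˢᵃᵗ/110.7.
  K_1 = 207.0/110.7 = 1.86992, K_2 = 60.0/110.7 = 0.54201, K_3 = 49.6/110.7 = 0.44806
Newton–Raphson from β = 0.47:
  β = 0.470: g = 0.0101, g' = -0.399 → β = 0.495
Converged at β = 0.495.

β = 0.495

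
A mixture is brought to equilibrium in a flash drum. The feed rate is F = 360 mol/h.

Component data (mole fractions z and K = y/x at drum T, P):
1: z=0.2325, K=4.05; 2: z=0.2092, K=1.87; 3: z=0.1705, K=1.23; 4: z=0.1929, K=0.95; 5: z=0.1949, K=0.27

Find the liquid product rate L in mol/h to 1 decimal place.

L = 74.4 mol/h

Material balance + equilibrium reduce to Σ zᵢ(Kᵢ−1)/(1+β(Kᵢ−1)) = 0.
g(0) = ΣzᵢKᵢ − 1 = 0.7784 and g(1) = 1 − Σzᵢ/Kᵢ = -0.2328, so a root lies in (0, 1).
Newton iteration, β⁰ = 0.5:
  β = 0.5000: g = 0.20889, g' = -0.6815 → β = 0.8065
  β = 0.8065: g = -0.01104, g' = -0.8565 → β = 0.7936
  β = 0.7936: g = -0.00015, g' = -0.8342 → β = 0.7935
Converged at β = 0.7935.
Then V = β·F = 0.7935·360 = 285.6 mol/h and L = F − V = 74.4 mol/h.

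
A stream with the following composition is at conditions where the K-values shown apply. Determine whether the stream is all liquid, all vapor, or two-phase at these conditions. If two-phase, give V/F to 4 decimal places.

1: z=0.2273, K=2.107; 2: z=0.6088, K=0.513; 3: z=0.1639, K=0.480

all liquid

ΣzᵢKᵢ = 0.8699; Σzᵢ/Kᵢ = 1.6361.
Since ΣzᵢKᵢ < 1 the mixture is below its bubble point — single liquid phase.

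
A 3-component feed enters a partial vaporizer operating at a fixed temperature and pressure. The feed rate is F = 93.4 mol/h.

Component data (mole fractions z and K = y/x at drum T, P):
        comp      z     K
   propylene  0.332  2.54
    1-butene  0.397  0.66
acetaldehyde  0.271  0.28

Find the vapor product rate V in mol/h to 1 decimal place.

Rachford–Rice: g(ψ) = Σ zᵢ(Kᵢ−1)/(1+ψ(Kᵢ−1)) = 0.
g(0) = ΣzᵢKᵢ − 1 = 0.181 and g(1) = 1 − Σzᵢ/Kᵢ = -0.700, so a root lies in (0, 1).
Newton–Raphson from ψ = 0.5:
  ψ = 0.500: g = -0.1786, g' = -0.661 → ψ = 0.230
  ψ = 0.230: g = -0.0025, g' = -0.685 → ψ = 0.226
Converged at ψ = 0.226.
Then V = ψ·F = 0.2260·93.4 = 21.1 mol/h and L = F − V = 72.3 mol/h.

V = 21.1 mol/h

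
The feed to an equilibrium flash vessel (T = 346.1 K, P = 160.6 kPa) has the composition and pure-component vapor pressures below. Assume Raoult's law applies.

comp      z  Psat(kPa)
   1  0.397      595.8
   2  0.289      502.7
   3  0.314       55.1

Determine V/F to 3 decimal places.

Raoult's law: Kᵢ = Pᵢˢᵃᵗ/P = Pᵢˢᵃᵗ/160.6.
  K_1 = 595.8/160.6 = 3.70984, K_2 = 502.7/160.6 = 3.13014, K_3 = 55.1/160.6 = 0.34309
Material balance + equilibrium reduce to Σ zᵢ(Kᵢ−1)/(1+V/F(Kᵢ−1)) = 0.
g(0) = ΣzᵢKᵢ − 1 = 1.485 and g(1) = 1 − Σzᵢ/Kᵢ = -0.115, so a root lies in (0, 1).
Iterate (Newton) starting at V/F = 0.33:
  V/F = 0.330: g = 0.6661, g' = -1.486 → V/F = 0.778
  V/F = 0.778: g = 0.1555, g' = -1.055 → V/F = 0.926
  V/F = 0.926: g = -0.0127, g' = -1.268 → V/F = 0.916
Converged at V/F = 0.916.

V/F = 0.916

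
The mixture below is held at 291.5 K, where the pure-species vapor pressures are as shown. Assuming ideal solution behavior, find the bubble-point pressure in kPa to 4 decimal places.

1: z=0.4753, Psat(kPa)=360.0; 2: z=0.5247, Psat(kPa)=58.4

Pbub = 201.7505 kPa

At the bubble point ψ → 0, so ΣzᵢKᵢ = 1 with Kᵢ = Pᵢˢᵃᵗ/P ⇒ P = ΣzᵢPᵢˢᵃᵗ.
P = 0.4753·360.0 + 0.5247·58.4 = 201.7505 kPa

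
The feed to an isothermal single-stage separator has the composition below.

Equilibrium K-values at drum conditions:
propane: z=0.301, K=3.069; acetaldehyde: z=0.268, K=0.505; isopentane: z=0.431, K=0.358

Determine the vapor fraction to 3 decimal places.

ψ = 0.175

Newton–Raphson from ψ = 0.67:
  ψ = 0.670: g = -0.4231, g' = -0.920 → ψ = 0.210
  ψ = 0.210: g = -0.0340, g' = -0.945 → ψ = 0.174
  ψ = 0.174: g = 0.0010, g' = -1.000 → ψ = 0.175
Converged at ψ = 0.175.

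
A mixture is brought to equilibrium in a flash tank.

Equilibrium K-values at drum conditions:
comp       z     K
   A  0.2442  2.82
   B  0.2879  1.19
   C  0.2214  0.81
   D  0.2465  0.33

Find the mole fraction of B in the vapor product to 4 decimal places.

Newton–Raphson from V/F = 0.5:
  V/F = 0.5000: g = -0.01219, g' = -0.4904 → V/F = 0.4751
Converged at V/F = 0.4751.
Compositions from xᵢ = zᵢ/(1+V/F(Kᵢ−1)), yᵢ = Kᵢxᵢ:
  A: x = 0.1310, y = 0.3693
  B: x = 0.2641, y = 0.3142
  C: x = 0.2434, y = 0.1971
  D: x = 0.3616, y = 0.1193

y_B = 0.3142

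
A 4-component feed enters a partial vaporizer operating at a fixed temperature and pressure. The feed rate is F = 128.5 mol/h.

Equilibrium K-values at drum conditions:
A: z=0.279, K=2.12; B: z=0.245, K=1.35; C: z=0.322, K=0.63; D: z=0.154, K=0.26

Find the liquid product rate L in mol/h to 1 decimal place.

L = 80.4 mol/h

Let ψ = V/F and solve Σ zᵢ(Kᵢ−1)/(1+ψ(Kᵢ−1)) = 0.
Feasibility: ΣzᵢKᵢ = 1.165, Σzᵢ/Kᵢ = 1.417 — both > 1, two phases present.
Iterate (Newton) starting at ψ = 0.5:
  ψ = 0.500: g = -0.0538, g' = -0.444 → ψ = 0.379
  ψ = 0.379: g = -0.0019, g' = -0.418 → ψ = 0.375
Converged at ψ = 0.375.
Then V = ψ·F = 0.3745·128.5 = 48.1 mol/h and L = F − V = 80.4 mol/h.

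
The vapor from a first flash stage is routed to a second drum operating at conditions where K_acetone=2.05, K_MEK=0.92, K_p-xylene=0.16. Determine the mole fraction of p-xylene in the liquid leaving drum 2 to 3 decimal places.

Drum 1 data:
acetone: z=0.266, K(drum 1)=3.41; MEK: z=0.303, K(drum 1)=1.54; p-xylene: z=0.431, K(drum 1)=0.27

x_p-xylene (drum 2) = 0.317

Drum 1:
Iterate (Newton) starting at ψ₁ = 0.5:
  ψ₁ = 0.500: g = -0.0759, g' = -0.942 → ψ₁ = 0.419
  ψ₁ = 0.419: g = -0.0013, g' = -0.918 → ψ₁ = 0.418
Converged at ψ₁ = 0.418.
Drum-1 compositions:
  acetone: x = 0.133, y = 0.452
  MEK: x = 0.247, y = 0.381
  p-xylene: x = 0.620, y = 0.167
Drum-2 feed = drum-1 vapor: z₂ = (0.4518, 0.3807, 0.1675).
Drum 2:
Newton–Raphson from ψ₂ = 0.36:
  ψ₂ = 0.360: g = 0.1113, g' = -0.508 → ψ₂ = 0.579
  ψ₂ = 0.579: g = -0.0109, g' = -0.643 → ψ₂ = 0.562
Converged at ψ₂ = 0.562.
  acetone: x = 0.284, y = 0.583
  MEK: x = 0.399, y = 0.367
  p-xylene: x = 0.317, y = 0.051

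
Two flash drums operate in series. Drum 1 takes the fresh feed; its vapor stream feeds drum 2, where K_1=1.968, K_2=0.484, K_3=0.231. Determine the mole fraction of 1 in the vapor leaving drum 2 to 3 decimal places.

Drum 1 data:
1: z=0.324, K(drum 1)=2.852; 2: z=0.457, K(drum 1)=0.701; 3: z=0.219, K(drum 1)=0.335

Drum 1:
Rachford–Rice: g(ψ₁) = Σ zᵢ(Kᵢ−1)/(1+ψ₁(Kᵢ−1)) = 0.
Check two-phase: ΣzᵢKᵢ = 1.318 > 1 and Σzᵢ/Kᵢ = 1.419 > 1, so g(0) = 0.318 > 0 and g(1) = -0.419 < 0.
Newton iteration, ψ₁⁰ = 0.64:
  ψ₁ = 0.640: g = -0.1479, g' = -0.589 → ψ₁ = 0.389
  ψ₁ = 0.389: g = -0.0021, g' = -0.604 → ψ₁ = 0.385
Converged at ψ₁ = 0.385.
Drum-1 compositions:
  1: x = 0.189, y = 0.539
  2: x = 0.516, y = 0.362
  3: x = 0.294, y = 0.099
Drum-2 feed = drum-1 vapor: z₂ = (0.5393, 0.3621, 0.0986).
Drum 2:
Material balance + equilibrium reduce to Σ zᵢ(Kᵢ−1)/(1+ψ₂(Kᵢ−1)) = 0.
g(0) = ΣzᵢKᵢ − 1 = 0.259 and g(1) = 1 − Σzᵢ/Kᵢ = -0.449, so a root lies in (0, 1).
Newton iteration, ψ₂⁰ = 0.5:
  ψ₂ = 0.500: g = -0.0232, g' = -0.559 → ψ₂ = 0.458
Converged at ψ₂ = 0.458.
  1: x = 0.374, y = 0.735
  2: x = 0.474, y = 0.229
  3: x = 0.152, y = 0.035

y_1 (drum 2) = 0.735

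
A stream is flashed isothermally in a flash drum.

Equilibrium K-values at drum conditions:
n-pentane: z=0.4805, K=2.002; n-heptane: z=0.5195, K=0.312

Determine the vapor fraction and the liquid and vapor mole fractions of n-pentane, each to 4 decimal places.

ψ = 0.1799, x_n-pentane = 0.4071, y_n-pentane = 0.8150

Rachford–Rice: g(ψ) = Σ zᵢ(Kᵢ−1)/(1+ψ(Kᵢ−1)) = 0.
g(0) = ΣzᵢKᵢ − 1 = 0.1240 and g(1) = 1 − Σzᵢ/Kᵢ = -0.9051, so a root lies in (0, 1).
Binary case is linear: z₁(K₁−1)(1+ψ(K₂−1)) + z₂(K₂−1)(1+ψ(K₁−1)) = 0
⇒ ψ = [z₁(K₁−1)+z₂(K₂−1)] / [−(K₁−1)(K₂−1)] = 0.12404/0.68938 = 0.1799
Compositions from xᵢ = zᵢ/(1+ψ(Kᵢ−1)), yᵢ = Kᵢxᵢ:
  n-pentane: x = 0.4071, y = 0.8150
  n-heptane: x = 0.5929, y = 0.1850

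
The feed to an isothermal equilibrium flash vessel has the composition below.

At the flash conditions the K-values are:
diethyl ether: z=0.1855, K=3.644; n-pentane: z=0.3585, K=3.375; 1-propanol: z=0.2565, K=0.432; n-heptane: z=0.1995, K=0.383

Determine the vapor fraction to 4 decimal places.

ψ = 0.7365

Rachford–Rice: g(ψ) = Σ zᵢ(Kᵢ−1)/(1+ψ(Kᵢ−1)) = 0.
Feasibility: ΣzᵢKᵢ = 2.0731, Σzᵢ/Kᵢ = 1.2718 — both > 1, two phases present.
Newton–Raphson from ψ = 0.31:
  ψ = 0.3100: g = 0.43090, g' = -1.3005 → ψ = 0.6413
  ψ = 0.6413: g = 0.08652, g' = -0.9088 → ψ = 0.7365
Converged at ψ = 0.7365.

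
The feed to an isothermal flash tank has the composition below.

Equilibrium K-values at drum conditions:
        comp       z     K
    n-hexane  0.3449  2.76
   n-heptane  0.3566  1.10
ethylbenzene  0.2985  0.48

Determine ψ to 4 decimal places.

Material balance + equilibrium reduce to Σ zᵢ(Kᵢ−1)/(1+ψ(Kᵢ−1)) = 0.
Check two-phase: ΣzᵢKᵢ = 1.4875 > 1 and Σzᵢ/Kᵢ = 1.0710 > 1, so g(0) = 0.4875 > 0 and g(1) = -0.0710 < 0.
Newton–Raphson from ψ = 0.5:
  ψ = 0.5000: g = 0.14709, g' = -0.4529 → ψ = 0.8248
  ψ = 0.8248: g = 0.00876, g' = -0.4283 → ψ = 0.8452
  ψ = 0.8452: g = -0.00004, g' = -0.4326 → ψ = 0.8451
Converged at ψ = 0.8451.

ψ = 0.8451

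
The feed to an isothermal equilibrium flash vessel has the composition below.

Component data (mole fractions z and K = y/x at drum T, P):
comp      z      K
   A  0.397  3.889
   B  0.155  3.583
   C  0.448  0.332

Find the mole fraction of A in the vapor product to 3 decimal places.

y_A = 0.528

Rachford–Rice: g(V/F) = Σ zᵢ(Kᵢ−1)/(1+V/F(Kᵢ−1)) = 0.
g(0) = ΣzᵢKᵢ − 1 = 1.248 and g(1) = 1 − Σzᵢ/Kᵢ = -0.495, so a root lies in (0, 1).
Newton iteration, V/F⁰ = 0.5:
  V/F = 0.500: g = 0.1946, g' = -1.202 → V/F = 0.662
  V/F = 0.662: g = 0.0052, g' = -1.174 → V/F = 0.666
Converged at V/F = 0.666.
Compositions from xᵢ = zᵢ/(1+V/F(Kᵢ−1)), yᵢ = Kᵢxᵢ:
  A: x = 0.136, y = 0.528
  B: x = 0.057, y = 0.204
  C: x = 0.807, y = 0.268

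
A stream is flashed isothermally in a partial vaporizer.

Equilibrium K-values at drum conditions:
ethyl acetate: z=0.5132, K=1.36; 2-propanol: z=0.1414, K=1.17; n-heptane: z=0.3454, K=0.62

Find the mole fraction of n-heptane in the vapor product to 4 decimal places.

Material balance + equilibrium reduce to Σ zᵢ(Kᵢ−1)/(1+ψ(Kᵢ−1)) = 0.
g(0) = ΣzᵢKᵢ − 1 = 0.0775 and g(1) = 1 − Σzᵢ/Kᵢ = -0.0553, so a root lies in (0, 1).
Newton iteration, ψ⁰ = 0.34:
  ψ = 0.3400: g = 0.03660, g' = -0.1222 → ψ = 0.6395
  ψ = 0.6395: g = -0.00153, g' = -0.1343 → ψ = 0.6281
Converged at ψ = 0.6281.
Compositions from xᵢ = zᵢ/(1+ψ(Kᵢ−1)), yᵢ = Kᵢxᵢ:
  ethyl acetate: x = 0.4186, y = 0.5692
  2-propanol: x = 0.1278, y = 0.1495
  n-heptane: x = 0.4537, y = 0.2813

y_n-heptane = 0.2813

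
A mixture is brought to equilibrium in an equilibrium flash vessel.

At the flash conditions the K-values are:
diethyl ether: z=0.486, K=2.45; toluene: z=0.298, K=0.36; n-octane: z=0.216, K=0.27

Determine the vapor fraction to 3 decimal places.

Iterate (Newton) starting at ψ = 0.52:
  ψ = 0.520: g = -0.1382, g' = -0.905 → ψ = 0.367
  ψ = 0.367: g = -0.0050, g' = -0.859 → ψ = 0.362
Converged at ψ = 0.362.

ψ = 0.362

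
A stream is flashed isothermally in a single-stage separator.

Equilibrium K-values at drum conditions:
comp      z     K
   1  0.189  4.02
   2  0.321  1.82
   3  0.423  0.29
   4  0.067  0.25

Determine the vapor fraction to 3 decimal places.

ψ = 0.365

Rachford–Rice: g(ψ) = Σ zᵢ(Kᵢ−1)/(1+ψ(Kᵢ−1)) = 0.
Check two-phase: ΣzᵢKᵢ = 1.483 > 1 and Σzᵢ/Kᵢ = 1.950 > 1, so g(0) = 0.483 > 0 and g(1) = -0.950 < 0.
Newton–Raphson from ψ = 0.64:
  ψ = 0.640: g = -0.2798, g' = -1.149 → ψ = 0.396
  ψ = 0.396: g = -0.0311, g' = -0.969 → ψ = 0.364
  ψ = 0.364: g = 0.0001, g' = -0.978 → ψ = 0.365
Converged at ψ = 0.365.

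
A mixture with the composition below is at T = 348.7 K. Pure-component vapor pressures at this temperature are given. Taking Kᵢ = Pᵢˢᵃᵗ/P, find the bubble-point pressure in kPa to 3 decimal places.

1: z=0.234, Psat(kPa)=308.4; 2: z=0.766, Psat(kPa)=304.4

Pbub = 305.336 kPa

At the bubble point ψ → 0, so ΣzᵢKᵢ = 1 with Kᵢ = Pᵢˢᵃᵗ/P ⇒ P = ΣzᵢPᵢˢᵃᵗ.
P = 0.234·308.4 + 0.766·304.4 = 305.336 kPa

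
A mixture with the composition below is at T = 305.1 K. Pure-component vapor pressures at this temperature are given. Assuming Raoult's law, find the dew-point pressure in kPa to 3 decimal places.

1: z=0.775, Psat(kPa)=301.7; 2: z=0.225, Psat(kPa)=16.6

At the dew point ψ → 1, so Σzᵢ/Kᵢ = 1 with Kᵢ = Pᵢˢᵃᵗ/P ⇒ 1/P = Σzᵢ/Pᵢˢᵃᵗ.
1/P = 0.775/301.7 + 0.225/16.6 = 0.016123 ⇒ P = 62.023 kPa

Pdew = 62.023 kPa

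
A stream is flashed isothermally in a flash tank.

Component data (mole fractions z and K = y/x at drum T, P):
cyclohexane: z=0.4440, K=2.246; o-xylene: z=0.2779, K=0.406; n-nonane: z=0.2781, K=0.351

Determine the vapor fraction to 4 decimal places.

Let ψ = V/F and solve Σ zᵢ(Kᵢ−1)/(1+ψ(Kᵢ−1)) = 0.
Feasibility: ΣzᵢKᵢ = 1.2077, Σzᵢ/Kᵢ = 1.6745 — both > 1, two phases present.
Newton–Raphson from ψ = 0.5:
  ψ = 0.5000: g = -0.16114, g' = -0.7168 → ψ = 0.2752
  ψ = 0.2752: g = -0.00510, g' = -0.6960 → ψ = 0.2679
Converged at ψ = 0.2679.

ψ = 0.2679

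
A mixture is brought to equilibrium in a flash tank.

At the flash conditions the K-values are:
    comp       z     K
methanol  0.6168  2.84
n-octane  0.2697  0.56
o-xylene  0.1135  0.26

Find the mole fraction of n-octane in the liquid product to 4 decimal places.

x_n-octane = 0.4397

Material balance + equilibrium reduce to Σ zᵢ(Kᵢ−1)/(1+ψ(Kᵢ−1)) = 0.
Feasibility: ΣzᵢKᵢ = 1.9323, Σzᵢ/Kᵢ = 1.1353 — both > 1, two phases present.
Newton–Raphson from ψ = 0.5:
  ψ = 0.5000: g = 0.30564, g' = -0.8089 → ψ = 0.8779
  ψ = 0.8779: g = 0.00090, g' = -0.9502 → ψ = 0.8788
Converged at ψ = 0.8788.
Compositions from xᵢ = zᵢ/(1+ψ(Kᵢ−1)), yᵢ = Kᵢxᵢ:
  methanol: x = 0.2357, y = 0.6694
  n-octane: x = 0.4397, y = 0.2463
  o-xylene: x = 0.3246, y = 0.0844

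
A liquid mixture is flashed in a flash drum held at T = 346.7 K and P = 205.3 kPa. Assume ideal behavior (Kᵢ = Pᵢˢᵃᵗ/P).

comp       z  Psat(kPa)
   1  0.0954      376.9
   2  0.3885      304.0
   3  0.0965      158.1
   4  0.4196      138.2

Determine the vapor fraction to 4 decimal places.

ψ = 0.6109

Raoult's law: Kᵢ = Pᵢˢᵃᵗ/P = Pᵢˢᵃᵗ/205.3.
  K_1 = 376.9/205.3 = 1.835850, K_2 = 304.0/205.3 = 1.480760, K_3 = 158.1/205.3 = 0.770093, K_4 = 138.2/205.3 = 0.673161
Newton iteration, ψ⁰ = 0.5:
  ψ = 0.5000: g = 0.01782, g' = -0.1621 → ψ = 0.6099
  ψ = 0.6099: g = 0.00015, g' = -0.1598 → ψ = 0.6109
Converged at ψ = 0.6109.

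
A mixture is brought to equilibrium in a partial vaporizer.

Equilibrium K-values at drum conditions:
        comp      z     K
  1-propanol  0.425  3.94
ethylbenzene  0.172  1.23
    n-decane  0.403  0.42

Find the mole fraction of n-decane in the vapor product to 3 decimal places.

Material balance + equilibrium reduce to Σ zᵢ(Kᵢ−1)/(1+V/F(Kᵢ−1)) = 0.
Check two-phase: ΣzᵢKᵢ = 2.055 > 1 and Σzᵢ/Kᵢ = 1.207 > 1, so g(0) = 1.055 > 0 and g(1) = -0.207 < 0.
Newton iteration, V/F⁰ = 0.42:
  V/F = 0.420: g = 0.2862, g' = -0.980 → V/F = 0.712
  V/F = 0.712: g = 0.0398, g' = -0.784 → V/F = 0.763
Converged at V/F = 0.763.
Compositions from xᵢ = zᵢ/(1+V/F(Kᵢ−1)), yᵢ = Kᵢxᵢ:
  1-propanol: x = 0.131, y = 0.517
  ethylbenzene: x = 0.146, y = 0.180
  n-decane: x = 0.723, y = 0.303

y_n-decane = 0.303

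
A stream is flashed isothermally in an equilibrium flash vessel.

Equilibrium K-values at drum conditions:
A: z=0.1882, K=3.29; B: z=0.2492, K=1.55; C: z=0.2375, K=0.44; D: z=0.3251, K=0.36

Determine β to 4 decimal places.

β = 0.2396

Let β = V/F and solve Σ zᵢ(Kᵢ−1)/(1+β(Kᵢ−1)) = 0.
Feasibility: ΣzᵢKᵢ = 1.2270, Σzᵢ/Kᵢ = 1.6608 — both > 1, two phases present.
Iterate (Newton) starting at β = 0.31:
  β = 0.3100: g = -0.05136, g' = -0.7089 → β = 0.2376
  β = 0.2376: g = 0.00158, g' = -0.7572 → β = 0.2396
Converged at β = 0.2396.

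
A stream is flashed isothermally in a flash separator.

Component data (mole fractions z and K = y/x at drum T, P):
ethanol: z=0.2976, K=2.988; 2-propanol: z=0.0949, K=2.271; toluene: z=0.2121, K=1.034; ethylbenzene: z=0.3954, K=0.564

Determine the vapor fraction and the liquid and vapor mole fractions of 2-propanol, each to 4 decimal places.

Material balance + equilibrium reduce to Σ zᵢ(Kᵢ−1)/(1+ψ(Kᵢ−1)) = 0.
Check two-phase: ΣzᵢKᵢ = 1.5471 > 1 and Σzᵢ/Kᵢ = 1.0476 > 1, so g(0) = 0.5471 > 0 and g(1) = -0.0476 < 0.
Newton–Raphson from ψ = 0.39:
  ψ = 0.3900: g = 0.21330, g' = -0.5511 → ψ = 0.7771
  ψ = 0.7771: g = 0.03946, g' = -0.3926 → ψ = 0.8776
  ψ = 0.8776: g = 0.00034, g' = -0.3878 → ψ = 0.8785
Converged at ψ = 0.8785.
Compositions from xᵢ = zᵢ/(1+ψ(Kᵢ−1)), yᵢ = Kᵢxᵢ:
  ethanol: x = 0.1084, y = 0.3238
  2-propanol: x = 0.0448, y = 0.1018
  toluene: x = 0.2059, y = 0.2130
  ethylbenzene: x = 0.6409, y = 0.3614

ψ = 0.8785, x_2-propanol = 0.0448, y_2-propanol = 0.1018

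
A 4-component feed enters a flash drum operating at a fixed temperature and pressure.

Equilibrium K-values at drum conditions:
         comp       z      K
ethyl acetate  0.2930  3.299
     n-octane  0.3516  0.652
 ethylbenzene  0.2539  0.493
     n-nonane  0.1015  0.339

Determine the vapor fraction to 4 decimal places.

ψ = 0.3361

Material balance + equilibrium reduce to Σ zᵢ(Kᵢ−1)/(1+ψ(Kᵢ−1)) = 0.
Feasibility: ΣzᵢKᵢ = 1.3554, Σzᵢ/Kᵢ = 1.4425 — both > 1, two phases present.
Newton–Raphson from ψ = 0.4:
  ψ = 0.4000: g = -0.04391, g' = -0.6624 → ψ = 0.3337
  ψ = 0.3337: g = 0.00172, g' = -0.7179 → ψ = 0.3361
Converged at ψ = 0.3361.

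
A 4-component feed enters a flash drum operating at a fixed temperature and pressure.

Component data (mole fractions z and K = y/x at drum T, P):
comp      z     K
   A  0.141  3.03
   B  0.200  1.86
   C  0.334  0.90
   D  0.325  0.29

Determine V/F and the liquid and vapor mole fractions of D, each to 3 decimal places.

Newton–Raphson from V/F = 0.57:
  V/F = 0.570: g = -0.1749, g' = -0.658 → V/F = 0.304
  V/F = 0.304: g = -0.0153, g' = -0.585 → V/F = 0.278
Converged at V/F = 0.278.
Compositions from xᵢ = zᵢ/(1+V/F(Kᵢ−1)), yᵢ = Kᵢxᵢ:
  A: x = 0.090, y = 0.273
  B: x = 0.161, y = 0.300
  C: x = 0.344, y = 0.309
  D: x = 0.405, y = 0.117

V/F = 0.278, x_D = 0.405, y_D = 0.117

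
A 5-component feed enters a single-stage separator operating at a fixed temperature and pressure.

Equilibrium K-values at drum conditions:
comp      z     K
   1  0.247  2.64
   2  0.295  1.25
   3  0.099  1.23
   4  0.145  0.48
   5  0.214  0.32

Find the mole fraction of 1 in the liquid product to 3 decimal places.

x_1 = 0.139

Material balance + equilibrium reduce to Σ zᵢ(Kᵢ−1)/(1+ψ(Kᵢ−1)) = 0.
g(0) = ΣzᵢKᵢ − 1 = 0.281 and g(1) = 1 − Σzᵢ/Kᵢ = -0.381, so a root lies in (0, 1).
Iterate (Newton) starting at ψ = 0.48:
  ψ = 0.480: g = -0.0035, g' = -0.515 → ψ = 0.473
Converged at ψ = 0.473.
Compositions from xᵢ = zᵢ/(1+ψ(Kᵢ−1)), yᵢ = Kᵢxᵢ:
  1: x = 0.139, y = 0.367
  2: x = 0.264, y = 0.330
  3: x = 0.089, y = 0.110
  4: x = 0.192, y = 0.092
  5: x = 0.316, y = 0.101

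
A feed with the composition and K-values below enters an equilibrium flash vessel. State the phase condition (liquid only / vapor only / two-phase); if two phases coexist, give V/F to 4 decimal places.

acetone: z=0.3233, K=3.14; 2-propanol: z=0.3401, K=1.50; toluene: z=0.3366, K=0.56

vapor only

ΣzᵢKᵢ = 1.7138; Σzᵢ/Kᵢ = 0.9308.
Since Σzᵢ/Kᵢ < 1 the mixture is above its dew point — single vapor phase.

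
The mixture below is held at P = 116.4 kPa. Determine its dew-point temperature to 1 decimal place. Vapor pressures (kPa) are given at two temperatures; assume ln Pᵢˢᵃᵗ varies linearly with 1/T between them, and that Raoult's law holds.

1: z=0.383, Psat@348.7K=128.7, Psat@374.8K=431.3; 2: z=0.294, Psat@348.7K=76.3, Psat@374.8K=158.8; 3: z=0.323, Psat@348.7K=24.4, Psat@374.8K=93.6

T = 367.0 K

Dew-point temperature: Σzᵢ·P/Pᵢˢᵃᵗ(T) = 1. Interpolate ln Pᵢˢᵃᵗ = aᵢ + bᵢ/T.
  T = 348.7 K: ΣzᵢP/Pᵢˢᵃᵗ = 2.3358
  T = 374.8 K: ΣzᵢP/Pᵢˢᵃᵗ = 0.7205
  T = 361.8 K: ΣzᵢP/Pᵢˢᵃᵗ = 1.2570
  T = 368.3 K: ΣzᵢP/Pᵢˢᵃᵗ = 0.9451
  T = 365.1 K: ΣzᵢP/Pᵢˢᵃᵗ = 1.0857
  T = 366.7 K: ΣzᵢP/Pᵢˢᵃᵗ = 1.0125
Interpolating between 366.7 K and 368.3 K gives T ≈ 367.0 K.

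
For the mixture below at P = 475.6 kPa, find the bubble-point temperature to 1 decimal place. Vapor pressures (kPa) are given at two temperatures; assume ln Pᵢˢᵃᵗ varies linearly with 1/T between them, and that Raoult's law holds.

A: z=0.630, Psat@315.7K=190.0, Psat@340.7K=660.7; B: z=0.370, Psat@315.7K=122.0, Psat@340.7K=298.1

Bubble-point temperature: ΣzᵢPᵢˢᵃᵗ(T) = P. Interpolate ln Pᵢˢᵃᵗ = aᵢ + bᵢ/T.
  T = 315.7 K: ΣzᵢPᵢˢᵃᵗ = 164.84 kPa
  T = 340.7 K: ΣzᵢPᵢˢᵃᵗ = 526.54 kPa
  T = 328.2 K: ΣzᵢPᵢˢᵃᵗ = 300.35 kPa
  T = 334.4 K: ΣzᵢPᵢˢᵃᵗ = 398.62 kPa
  T = 337.5 K: ΣzᵢPᵢˢᵃᵗ = 457.65 kPa
  T = 339.1 K: ΣzᵢPᵢˢᵃᵗ = 491.03 kPa
Interpolating between 337.5 K and 339.1 K gives T ≈ 338.4 K.

T = 338.4 K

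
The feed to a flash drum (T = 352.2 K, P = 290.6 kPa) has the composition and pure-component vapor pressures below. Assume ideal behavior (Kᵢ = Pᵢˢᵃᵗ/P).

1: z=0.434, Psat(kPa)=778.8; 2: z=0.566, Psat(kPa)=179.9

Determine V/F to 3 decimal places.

Raoult's law: Kᵢ = Pᵢˢᵃᵗ/P = Pᵢˢᵃᵗ/290.6.
  K_1 = 778.8/290.6 = 2.67997, K_2 = 179.9/290.6 = 0.61906
Material balance + equilibrium reduce to Σ zᵢ(Kᵢ−1)/(1+V/F(Kᵢ−1)) = 0.
g(0) = ΣzᵢKᵢ − 1 = 0.513 and g(1) = 1 − Σzᵢ/Kᵢ = -0.076, so a root lies in (0, 1).
Newton–Raphson from V/F = 0.5:
  V/F = 0.500: g = 0.1299, g' = -0.487 → V/F = 0.767
  V/F = 0.767: g = 0.0141, g' = -0.398 → V/F = 0.802
Converged at V/F = 0.802.

V/F = 0.802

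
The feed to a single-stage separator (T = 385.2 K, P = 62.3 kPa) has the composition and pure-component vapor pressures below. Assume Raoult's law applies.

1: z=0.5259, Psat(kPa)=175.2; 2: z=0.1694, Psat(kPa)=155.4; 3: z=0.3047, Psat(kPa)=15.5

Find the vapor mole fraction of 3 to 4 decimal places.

y_3 = 0.1734

Raoult's law: Kᵢ = Pᵢˢᵃᵗ/P = Pᵢˢᵃᵗ/62.3.
  K_1 = 175.2/62.3 = 2.812199, K_2 = 155.4/62.3 = 2.494382, K_3 = 15.5/62.3 = 0.248796
Newton iteration, ψ⁰ = 0.5:
  ψ = 0.5000: g = 0.27830, g' = -1.0403 → ψ = 0.7675
  ψ = 0.7675: g = -0.02403, g' = -1.3432 → ψ = 0.7496
  ψ = 0.7496: g = -0.00044, g' = -1.2955 → ψ = 0.7493
Converged at ψ = 0.7493.
Compositions from xᵢ = zᵢ/(1+ψ(Kᵢ−1)), yᵢ = Kᵢxᵢ:
  1: x = 0.2230, y = 0.6272
  2: x = 0.0799, y = 0.1993
  3: x = 0.6970, y = 0.1734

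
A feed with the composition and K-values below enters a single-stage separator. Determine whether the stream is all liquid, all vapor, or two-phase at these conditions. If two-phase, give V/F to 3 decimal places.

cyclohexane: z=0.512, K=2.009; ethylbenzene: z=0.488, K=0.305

two-phase, V/F = 0.253

ΣzᵢKᵢ = 1.177; Σzᵢ/Kᵢ = 1.855.
Both exceed 1, so a two-phase solution exists.
Rachford–Rice: g(ψ) = Σ zᵢ(Kᵢ−1)/(1+ψ(Kᵢ−1)) = 0.
Newton–Raphson from ψ = 0.37:
  ψ = 0.370: g = -0.0804, g' = -0.704 → ψ = 0.256
  ψ = 0.256: g = -0.0018, g' = -0.678 → ψ = 0.253
Converged at ψ = 0.253.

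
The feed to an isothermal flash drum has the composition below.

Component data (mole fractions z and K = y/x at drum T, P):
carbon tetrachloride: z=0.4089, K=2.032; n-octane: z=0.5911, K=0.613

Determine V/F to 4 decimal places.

V/F = 0.4838

Rachford–Rice: g(V/F) = Σ zᵢ(Kᵢ−1)/(1+V/F(Kᵢ−1)) = 0.
g(0) = ΣzᵢKᵢ − 1 = 0.1932 and g(1) = 1 − Σzᵢ/Kᵢ = -0.1655, so a root lies in (0, 1).
Newton–Raphson from V/F = 0.33:
  V/F = 0.3300: g = 0.05254, g' = -0.3587 → V/F = 0.4765
  V/F = 0.4765: g = 0.00241, g' = -0.3288 → V/F = 0.4838
Converged at V/F = 0.4838.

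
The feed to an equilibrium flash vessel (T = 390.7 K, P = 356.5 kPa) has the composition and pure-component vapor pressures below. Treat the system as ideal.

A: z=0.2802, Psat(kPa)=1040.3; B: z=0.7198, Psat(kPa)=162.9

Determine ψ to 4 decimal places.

Raoult's law: Kᵢ = Pᵢˢᵃᵗ/P = Pᵢˢᵃᵗ/356.5.
  K_A = 1040.3/356.5 = 2.918093, K_B = 162.9/356.5 = 0.456942
Material balance + equilibrium reduce to Σ zᵢ(Kᵢ−1)/(1+ψ(Kᵢ−1)) = 0.
Feasibility: ΣzᵢKᵢ = 1.1466, Σzᵢ/Kᵢ = 1.6713 — both > 1, two phases present.
Newton iteration, ψ⁰ = 0.49:
  ψ = 0.4900: g = -0.25557, g' = -0.6681 → ψ = 0.1075
  ψ = 0.1075: g = 0.03049, g' = -0.9481 → ψ = 0.1396
  ψ = 0.1396: g = 0.00096, g' = -0.8899 → ψ = 0.1407
Converged at ψ = 0.1407.

ψ = 0.1407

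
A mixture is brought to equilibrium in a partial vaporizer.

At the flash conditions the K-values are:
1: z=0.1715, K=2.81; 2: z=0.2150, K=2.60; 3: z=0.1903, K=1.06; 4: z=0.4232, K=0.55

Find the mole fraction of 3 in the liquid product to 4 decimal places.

Let ψ = V/F and solve Σ zᵢ(Kᵢ−1)/(1+ψ(Kᵢ−1)) = 0.
Check two-phase: ΣzᵢKᵢ = 1.4754 > 1 and Σzᵢ/Kᵢ = 1.0927 > 1, so g(0) = 0.4754 > 0 and g(1) = -0.0927 < 0.
Newton–Raphson from ψ = 0.5:
  ψ = 0.5000: g = 0.11942, g' = -0.4680 → ψ = 0.7551
  ψ = 0.7551: g = 0.00939, g' = -0.4104 → ψ = 0.7780
  ψ = 0.7780: g = 0.00001, g' = -0.4096 → ψ = 0.7781
Converged at ψ = 0.7781.
Compositions from xᵢ = zᵢ/(1+ψ(Kᵢ−1)), yᵢ = Kᵢxᵢ:
  1: x = 0.0712, y = 0.2001
  2: x = 0.0958, y = 0.2490
  3: x = 0.1818, y = 0.1927
  4: x = 0.6512, y = 0.3582

x_3 = 0.1818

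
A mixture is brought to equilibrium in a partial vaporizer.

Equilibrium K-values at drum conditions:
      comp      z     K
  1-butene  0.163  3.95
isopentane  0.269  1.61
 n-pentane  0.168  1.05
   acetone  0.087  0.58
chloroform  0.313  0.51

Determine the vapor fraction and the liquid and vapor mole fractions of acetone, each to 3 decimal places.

Material balance + equilibrium reduce to Σ zᵢ(Kᵢ−1)/(1+ψ(Kᵢ−1)) = 0.
Check two-phase: ΣzᵢKᵢ = 1.463 > 1 and Σzᵢ/Kᵢ = 1.132 > 1, so g(0) = 0.463 > 0 and g(1) = -0.132 < 0.
Newton iteration, ψ⁰ = 0.5:
  ψ = 0.500: g = 0.0788, g' = -0.447 → ψ = 0.676
  ψ = 0.676: g = 0.0044, g' = -0.407 → ψ = 0.687
Converged at ψ = 0.687.
Compositions from xᵢ = zᵢ/(1+ψ(Kᵢ−1)), yᵢ = Kᵢxᵢ:
  1-butene: x = 0.054, y = 0.213
  isopentane: x = 0.190, y = 0.305
  n-pentane: x = 0.162, y = 0.171
  acetone: x = 0.122, y = 0.071
  chloroform: x = 0.472, y = 0.241

ψ = 0.687, x_acetone = 0.122, y_acetone = 0.071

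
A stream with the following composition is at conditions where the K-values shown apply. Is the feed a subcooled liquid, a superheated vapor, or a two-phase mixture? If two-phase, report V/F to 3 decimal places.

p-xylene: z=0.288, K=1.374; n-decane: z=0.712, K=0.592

ΣzᵢKᵢ = 0.817; Σzᵢ/Kᵢ = 1.412.
Since ΣzᵢKᵢ < 1 the mixture is below its bubble point — single liquid phase.

subcooled liquid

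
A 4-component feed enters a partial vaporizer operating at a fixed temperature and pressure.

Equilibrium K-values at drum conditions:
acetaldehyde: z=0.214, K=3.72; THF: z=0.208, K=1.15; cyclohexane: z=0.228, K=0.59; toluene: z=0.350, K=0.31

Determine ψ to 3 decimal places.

ψ = 0.228

Material balance + equilibrium reduce to Σ zᵢ(Kᵢ−1)/(1+ψ(Kᵢ−1)) = 0.
Check two-phase: ΣzᵢKᵢ = 1.278 > 1 and Σzᵢ/Kᵢ = 1.754 > 1, so g(0) = 0.278 > 0 and g(1) = -0.754 < 0.
Newton iteration, ψ⁰ = 0.5:
  ψ = 0.500: g = -0.2106, g' = -0.737 → ψ = 0.214
  ψ = 0.214: g = 0.0120, g' = -0.912 → ψ = 0.228
Converged at ψ = 0.228.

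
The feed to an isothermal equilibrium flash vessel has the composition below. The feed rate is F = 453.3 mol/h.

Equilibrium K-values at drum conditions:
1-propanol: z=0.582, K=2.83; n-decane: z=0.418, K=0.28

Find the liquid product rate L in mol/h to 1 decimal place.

Material balance + equilibrium reduce to Σ zᵢ(Kᵢ−1)/(1+ψ(Kᵢ−1)) = 0.
Feasibility: ΣzᵢKᵢ = 1.764, Σzᵢ/Kᵢ = 1.699 — both > 1, two phases present.
Binary case is linear: z₁(K₁−1)(1+ψ(K₂−1)) + z₂(K₂−1)(1+ψ(K₁−1)) = 0
⇒ ψ = [z₁(K₁−1)+z₂(K₂−1)] / [−(K₁−1)(K₂−1)] = 0.7641/1.3176 = 0.580
Then V = ψ·F = 0.5799·453.3 = 262.9 mol/h and L = F − V = 190.4 mol/h.

L = 190.4 mol/h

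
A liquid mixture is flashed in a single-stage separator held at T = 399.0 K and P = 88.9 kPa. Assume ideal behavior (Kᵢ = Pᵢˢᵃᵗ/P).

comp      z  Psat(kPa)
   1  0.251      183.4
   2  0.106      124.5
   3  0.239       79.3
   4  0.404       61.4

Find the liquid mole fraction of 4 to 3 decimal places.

Raoult's law: Kᵢ = Pᵢˢᵃᵗ/P = Pᵢˢᵃᵗ/88.9.
  K_1 = 183.4/88.9 = 2.06299, K_2 = 124.5/88.9 = 1.40045, K_3 = 79.3/88.9 = 0.89201, K_4 = 61.4/88.9 = 0.69066
Let β = V/F and solve Σ zᵢ(Kᵢ−1)/(1+β(Kᵢ−1)) = 0.
g(0) = ΣzᵢKᵢ − 1 = 0.158 and g(1) = 1 − Σzᵢ/Kᵢ = -0.050, so a root lies in (0, 1).
Iterate (Newton) starting at β = 0.33:
  β = 0.330: g = 0.0691, g' = -0.220 → β = 0.644
  β = 0.644: g = 0.0082, g' = -0.174 → β = 0.692
Converged at β = 0.692.
Compositions from xᵢ = zᵢ/(1+β(Kᵢ−1)), yᵢ = Kᵢxᵢ:
  1: x = 0.145, y = 0.298
  2: x = 0.083, y = 0.116
  3: x = 0.258, y = 0.230
  4: x = 0.514, y = 0.355

x_4 = 0.514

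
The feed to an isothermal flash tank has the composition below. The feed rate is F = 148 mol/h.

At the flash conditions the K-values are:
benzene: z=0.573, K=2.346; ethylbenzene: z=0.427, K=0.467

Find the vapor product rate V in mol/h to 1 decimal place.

Let ψ = V/F and solve Σ zᵢ(Kᵢ−1)/(1+ψ(Kᵢ−1)) = 0.
Feasibility: ΣzᵢKᵢ = 1.544, Σzᵢ/Kᵢ = 1.159 — both > 1, two phases present.
Binary case is linear: z₁(K₁−1)(1+ψ(K₂−1)) + z₂(K₂−1)(1+ψ(K₁−1)) = 0
⇒ ψ = [z₁(K₁−1)+z₂(K₂−1)] / [−(K₁−1)(K₂−1)] = 0.5437/0.7174 = 0.758
Then V = ψ·F = 0.7578·148 = 112.2 mol/h and L = F − V = 35.8 mol/h.

V = 112.2 mol/h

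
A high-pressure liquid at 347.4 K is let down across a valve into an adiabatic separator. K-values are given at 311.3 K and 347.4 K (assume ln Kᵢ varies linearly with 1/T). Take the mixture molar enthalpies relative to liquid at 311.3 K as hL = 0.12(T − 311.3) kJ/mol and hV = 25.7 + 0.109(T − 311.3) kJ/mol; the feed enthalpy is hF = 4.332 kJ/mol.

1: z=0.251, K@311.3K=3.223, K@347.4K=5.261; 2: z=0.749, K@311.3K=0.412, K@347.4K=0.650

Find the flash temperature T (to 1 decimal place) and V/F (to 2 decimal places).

Adiabatic flash: solve Rachford–Rice at each trial T, then check hF = ψ·hV(T) + (1−ψ)·hL(T).
  T = 311.3 K: K = (3.223, 0.412), RR gives ψ = 0.090, H_out = 2.311 kJ/mol
  T = 347.4 K: K = (5.261, 0.650), RR gives ψ = 0.541, H_out = 18.030 kJ/mol
  T = 329.4 K: K = (4.176, 0.524), RR gives ψ = 0.292, H_out = 9.615 kJ/mol
  T = 320.4 K: K = (3.685, 0.467), RR gives ψ = 0.192, H_out = 5.999 kJ/mol
  T = 315.9 K: K = (3.452, 0.439), RR gives ψ = 0.142, H_out = 4.197 kJ/mol
  T = 318.1 K: K = (3.565, 0.453), RR gives ψ = 0.166, H_out = 5.081 kJ/mol
Linear interpolation between T = 315.9 (H_out = 4.197) and T = 318.1 (H_out = 5.081) on hF = 4.332 gives T ≈ 316.2 K, at which ψ = 0.15.

T = 316.2 K, V/F = 0.15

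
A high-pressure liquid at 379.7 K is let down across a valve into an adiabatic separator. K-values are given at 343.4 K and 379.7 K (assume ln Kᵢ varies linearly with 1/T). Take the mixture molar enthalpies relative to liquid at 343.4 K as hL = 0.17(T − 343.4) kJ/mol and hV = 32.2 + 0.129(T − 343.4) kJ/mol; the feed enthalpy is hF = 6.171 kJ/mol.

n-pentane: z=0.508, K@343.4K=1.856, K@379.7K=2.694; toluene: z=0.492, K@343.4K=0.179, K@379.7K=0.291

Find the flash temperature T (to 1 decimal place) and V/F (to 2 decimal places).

T = 351.0 K, V/F = 0.15

Adiabatic flash: solve Rachford–Rice at each trial T, then check hF = ψ·hV(T) + (1−ψ)·hL(T).
  T = 343.4 K: K = (1.856, 0.179), RR gives ψ = 0.044, H_out = 1.417 kJ/mol
  T = 379.7 K: K = (2.694, 0.291), RR gives ψ = 0.426, H_out = 19.256 kJ/mol
  T = 361.5 K: K = (2.256, 0.231), RR gives ψ = 0.269, H_out = 11.531 kJ/mol
  T = 352.4 K: K = (2.050, 0.204), RR gives ψ = 0.170, H_out = 6.928 kJ/mol
  T = 347.9 K: K = (1.952, 0.191), RR gives ψ = 0.111, H_out = 4.326 kJ/mol
  T = 350.1 K: K = (2.000, 0.197), RR gives ψ = 0.141, H_out = 5.632 kJ/mol
  T = 351.2 K: K = (2.024, 0.200), RR gives ψ = 0.155, H_out = 6.260 kJ/mol
Linear interpolation between T = 350.1 (H_out = 5.632) and T = 351.2 (H_out = 6.260) on hF = 6.171 gives T ≈ 351.0 K, at which ψ = 0.15.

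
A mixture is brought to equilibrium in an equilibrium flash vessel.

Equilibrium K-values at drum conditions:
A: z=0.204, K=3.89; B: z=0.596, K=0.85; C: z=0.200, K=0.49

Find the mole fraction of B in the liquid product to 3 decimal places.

x_B = 0.646

Rachford–Rice: g(β) = Σ zᵢ(Kᵢ−1)/(1+β(Kᵢ−1)) = 0.
g(0) = ΣzᵢKᵢ − 1 = 0.398 and g(1) = 1 − Σzᵢ/Kᵢ = -0.162, so a root lies in (0, 1).
Iterate (Newton) starting at β = 0.5:
  β = 0.500: g = 0.0076, g' = -0.394 → β = 0.519
Converged at β = 0.519.
Compositions from xᵢ = zᵢ/(1+β(Kᵢ−1)), yᵢ = Kᵢxᵢ:
  A: x = 0.082, y = 0.317
  B: x = 0.646, y = 0.549
  C: x = 0.272, y = 0.133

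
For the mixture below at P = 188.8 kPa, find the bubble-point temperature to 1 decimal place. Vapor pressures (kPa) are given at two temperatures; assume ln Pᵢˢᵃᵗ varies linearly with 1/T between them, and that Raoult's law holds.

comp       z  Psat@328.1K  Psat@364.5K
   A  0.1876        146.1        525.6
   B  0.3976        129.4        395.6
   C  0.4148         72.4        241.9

Bubble-point temperature: ΣzᵢPᵢˢᵃᵗ(T) = P. Interpolate ln Pᵢˢᵃᵗ = aᵢ + bᵢ/T.
  T = 328.1 K: ΣzᵢPᵢˢᵃᵗ = 108.89 kPa
  T = 364.5 K: ΣzᵢPᵢˢᵃᵗ = 356.23 kPa
  T = 346.3 K: ΣzᵢPᵢˢᵃᵗ = 203.07 kPa
  T = 337.2 K: ΣzᵢPᵢˢᵃᵗ = 149.93 kPa
  T = 341.8 K: ΣzᵢPᵢˢᵃᵗ = 175.13 kPa
  T = 344.1 K: ΣzᵢPᵢˢᵃᵗ = 188.98 kPa
Interpolating between 341.8 K and 344.1 K gives T ≈ 344.1 K.

T = 344.1 K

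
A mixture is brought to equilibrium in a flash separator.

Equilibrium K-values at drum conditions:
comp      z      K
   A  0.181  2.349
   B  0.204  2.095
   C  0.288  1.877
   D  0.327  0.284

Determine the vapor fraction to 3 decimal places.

ψ = 0.630

Let ψ = V/F and solve Σ zᵢ(Kᵢ−1)/(1+ψ(Kᵢ−1)) = 0.
Feasibility: ΣzᵢKᵢ = 1.486, Σzᵢ/Kᵢ = 1.479 — both > 1, two phases present.
Newton–Raphson from ψ = 0.65:
  ψ = 0.650: g = -0.0165, g' = -0.853 → ψ = 0.631
  ψ = 0.631: g = -0.0002, g' = -0.831 → ψ = 0.630
Converged at ψ = 0.630.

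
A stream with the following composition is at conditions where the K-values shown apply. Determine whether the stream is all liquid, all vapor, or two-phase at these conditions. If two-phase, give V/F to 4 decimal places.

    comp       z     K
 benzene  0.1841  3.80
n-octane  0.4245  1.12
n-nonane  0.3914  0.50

ΣzᵢKᵢ = 1.3707; Σzᵢ/Kᵢ = 1.2103.
Both exceed 1, so a two-phase solution exists.
Material balance + equilibrium reduce to Σ zᵢ(Kᵢ−1)/(1+ψ(Kᵢ−1)) = 0.
Newton iteration, ψ⁰ = 0.5:
  ψ = 0.5000: g = 0.00191, g' = -0.4300 → ψ = 0.5044
Converged at ψ = 0.5044.

two-phase, V/F = 0.5044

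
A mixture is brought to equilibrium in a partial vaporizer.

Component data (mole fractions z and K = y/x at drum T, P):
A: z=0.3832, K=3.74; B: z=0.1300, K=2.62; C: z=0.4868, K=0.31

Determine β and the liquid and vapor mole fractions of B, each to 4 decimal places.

β = 0.5403, x_B = 0.0693, y_B = 0.1816

Rachford–Rice: g(β) = Σ zᵢ(Kᵢ−1)/(1+β(Kᵢ−1)) = 0.
g(0) = ΣzᵢKᵢ − 1 = 0.9247 and g(1) = 1 − Σzᵢ/Kᵢ = -0.7224, so a root lies in (0, 1).
Newton iteration, β⁰ = 0.5:
  β = 0.5000: g = 0.04657, g' = -1.1565 → β = 0.5403
Converged at β = 0.5403.
Compositions from xᵢ = zᵢ/(1+β(Kᵢ−1)), yᵢ = Kᵢxᵢ:
  A: x = 0.1545, y = 0.5778
  B: x = 0.0693, y = 0.1816
  C: x = 0.7762, y = 0.2406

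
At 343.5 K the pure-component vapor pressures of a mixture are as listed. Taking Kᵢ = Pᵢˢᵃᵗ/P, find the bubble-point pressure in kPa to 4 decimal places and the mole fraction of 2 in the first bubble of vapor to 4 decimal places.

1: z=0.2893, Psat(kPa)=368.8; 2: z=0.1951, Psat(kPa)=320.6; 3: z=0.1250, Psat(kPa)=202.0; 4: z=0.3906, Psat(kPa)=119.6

Pbub = 241.2087 kPa, y_2 = 0.2593

At the bubble point ψ → 0, so ΣzᵢKᵢ = 1 with Kᵢ = Pᵢˢᵃᵗ/P ⇒ P = ΣzᵢPᵢˢᵃᵗ.
P = 0.2893·368.8 + 0.1951·320.6 + 0.1250·202.0 + 0.3906·119.6 = 241.2087 kPa
yᵢ = zᵢPᵢˢᵃᵗ/P ⇒ y_2 = 0.1951·320.6/241.2087 = 0.2593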